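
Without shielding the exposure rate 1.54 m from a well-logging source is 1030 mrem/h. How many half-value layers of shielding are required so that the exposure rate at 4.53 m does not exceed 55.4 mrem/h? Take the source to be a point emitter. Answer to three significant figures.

1.10 half-value layers

At 4.53 m, distance alone gives 1030 × (1.54/4.53)² = 1030 × 0.1156 = 119.1 mrem/h.
Further attenuation needed: 119.1/55.4 = 2.150.
n = log₂(2.150) = 1.104 half-value layers.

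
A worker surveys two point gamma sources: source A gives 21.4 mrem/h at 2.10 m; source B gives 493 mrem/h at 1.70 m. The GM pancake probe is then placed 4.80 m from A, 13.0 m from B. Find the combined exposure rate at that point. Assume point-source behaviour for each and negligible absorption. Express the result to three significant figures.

12.5 mrem/h

By superposition, sum each source's inverse-square contribution:
A: 21.4 × (2.10/4.80)² = 4.096 mrem/h
B: 493 × (1.70/13.0)² = 8.431 mrem/h
Total = 4.096 + 8.431 = 12.53 mrem/h.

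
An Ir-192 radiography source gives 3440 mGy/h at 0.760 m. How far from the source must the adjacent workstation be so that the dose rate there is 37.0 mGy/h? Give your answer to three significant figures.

7.33 m

Since intensity falls as 1/r², d₂ = d₁·√(I₁/I₂).
I₁/I₂ = 3440/37.0 = 92.97, so d₂ = 0.760 × √92.97 = 7.328 m.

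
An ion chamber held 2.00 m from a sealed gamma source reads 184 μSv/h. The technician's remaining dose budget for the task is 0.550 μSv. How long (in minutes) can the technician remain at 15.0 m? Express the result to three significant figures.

10.1 min

Since intensity falls as 1/r², rate at 15.0 m:
(2.00/15.0)² = 0.01778, so 184 × 0.01778 = 3.272 μSv/h.
Stay time = 0.550 μSv ÷ 3.272 μSv/h = 0.1681 h = 10.09 min.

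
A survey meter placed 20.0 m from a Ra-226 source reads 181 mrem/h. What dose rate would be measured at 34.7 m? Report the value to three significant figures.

Intensity scales as (d₁/d₂)², so scaling from 20.0 m to 34.7 m:
181 × (20.0/34.7)² = 181 × 0.3322 = 60.13 mrem/h.

60.1 mrem/h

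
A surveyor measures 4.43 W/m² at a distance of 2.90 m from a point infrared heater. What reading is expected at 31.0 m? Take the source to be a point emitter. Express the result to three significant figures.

Since intensity falls as 1/r², the rate at 31.0 m is
(2.90/31.0)² = 0.008751, so 4.43 × 0.008751 = 0.03877 W/m².

0.0388 W/m²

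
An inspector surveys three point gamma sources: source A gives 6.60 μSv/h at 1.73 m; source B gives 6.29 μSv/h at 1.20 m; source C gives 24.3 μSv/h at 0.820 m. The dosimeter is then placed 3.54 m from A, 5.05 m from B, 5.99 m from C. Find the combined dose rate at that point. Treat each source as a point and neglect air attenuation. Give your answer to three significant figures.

By superposition, sum each source's inverse-square contribution:
A: 6.60 × (1.73/3.54)² = 1.576 μSv/h
B: 6.29 × (1.20/5.05)² = 0.3552 μSv/h
C: 24.3 × (0.820/5.99)² = 0.4554 μSv/h
Total = 1.576 + 0.3552 + 0.4554 = 2.387 μSv/h.

2.39 μSv/h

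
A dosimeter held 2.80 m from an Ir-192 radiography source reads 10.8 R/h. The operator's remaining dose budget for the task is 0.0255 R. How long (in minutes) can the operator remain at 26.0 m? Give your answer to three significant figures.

12.2 min

By the inverse-square law, rate at 26.0 m:
10.8 × (2.80/26.0)² = 10.8 × 0.01160 = 0.1253 R/h.
Stay time = 0.0255 R ÷ 0.1253 R/h = 0.2035 h = 12.21 min.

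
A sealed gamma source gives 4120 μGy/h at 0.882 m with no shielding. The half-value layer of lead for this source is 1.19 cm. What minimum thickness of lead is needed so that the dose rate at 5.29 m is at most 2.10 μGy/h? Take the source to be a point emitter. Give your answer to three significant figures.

At 5.29 m, distance alone gives 4120 × (0.882/5.29)² = 4120 × 0.02780 = 114.5 μGy/h.
Further attenuation needed: 114.5/2.10 = 54.52.
n = log₂(54.52) = 5.769 half-value layers.
Thickness = 5.769 × 1.19 cm = 6.865 cm.

6.87 cm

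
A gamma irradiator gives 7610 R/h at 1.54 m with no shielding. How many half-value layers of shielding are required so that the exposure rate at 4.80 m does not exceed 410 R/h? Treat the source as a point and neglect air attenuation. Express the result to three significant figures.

At 4.80 m, distance alone gives 7610 × (1.54/4.80)² = 7610 × 0.1029 = 783.1 R/h.
Further attenuation needed: 783.1/410 = 1.910.
n = log₂(1.910) = 0.9336 half-value layers.

0.934 half-value layers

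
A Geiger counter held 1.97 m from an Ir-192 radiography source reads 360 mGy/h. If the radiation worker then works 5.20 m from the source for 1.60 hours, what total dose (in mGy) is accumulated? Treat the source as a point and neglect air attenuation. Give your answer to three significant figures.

82.7 mGy

Since intensity falls as 1/r², rate at 5.20 m:
(1.97/5.20)² = 0.1435, so 360 × 0.1435 = 51.66 mGy/h.
Dose = rate × time = 51.66 mGy/h × 1.600 h = 82.66 mGy.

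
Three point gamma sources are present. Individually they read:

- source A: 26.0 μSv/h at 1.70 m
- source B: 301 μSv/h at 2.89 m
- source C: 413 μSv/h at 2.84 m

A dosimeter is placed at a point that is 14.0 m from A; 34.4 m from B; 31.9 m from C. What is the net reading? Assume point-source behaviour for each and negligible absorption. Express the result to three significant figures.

5.78 μSv/h

By superposition, sum each source's inverse-square contribution:
A: 26.0 × (1.70/14.0)² = 0.3834 μSv/h
B: 301 × (2.89/34.4)² = 2.124 μSv/h
C: 413 × (2.84/31.9)² = 3.273 μSv/h
Total = 0.3834 + 2.124 + 3.273 = 5.780 μSv/h.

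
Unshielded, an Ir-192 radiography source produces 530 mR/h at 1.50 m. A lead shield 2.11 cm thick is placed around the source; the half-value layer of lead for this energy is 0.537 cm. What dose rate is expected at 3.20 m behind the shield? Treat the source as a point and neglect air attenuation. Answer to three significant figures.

Distance alone: (1.50/3.20)² = 0.2197, so 530 × 0.2197 = 116.4 mR/h.
Shield: 2.11/0.537 = 3.929 half-value layers → attenuation 2^(−3.929) = 0.06565.
Combined: 116.4 × 0.06565 = 7.642 mR/h.

7.64 mR/h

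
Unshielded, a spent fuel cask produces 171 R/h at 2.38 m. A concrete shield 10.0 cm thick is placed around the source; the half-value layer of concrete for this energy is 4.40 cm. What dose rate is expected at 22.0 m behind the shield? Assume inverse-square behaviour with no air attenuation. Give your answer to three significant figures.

Distance alone: (2.38/22.0)² = 0.01170, so 171 × 0.01170 = 2.001 R/h.
Shield: 10.0/4.40 = 2.273 half-value layers → attenuation 2^(−2.273) = 0.2069.
Combined: 2.001 × 0.2069 = 0.4140 R/h.

0.414 R/h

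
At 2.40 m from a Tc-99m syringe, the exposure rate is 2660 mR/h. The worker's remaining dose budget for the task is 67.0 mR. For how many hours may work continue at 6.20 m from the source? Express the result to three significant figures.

Since intensity falls as 1/r², rate at 6.20 m:
2660 × (2.40/6.20)² = 2660 × 0.1498 = 398.5 mR/h.
Stay time = 67.0 mR ÷ 398.5 mR/h = 0.1681 h.

0.168 h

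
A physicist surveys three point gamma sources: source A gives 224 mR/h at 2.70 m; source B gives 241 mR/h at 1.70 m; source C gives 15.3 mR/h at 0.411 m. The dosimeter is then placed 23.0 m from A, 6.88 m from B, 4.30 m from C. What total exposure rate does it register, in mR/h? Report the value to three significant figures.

17.9 mR/h

By superposition, sum each source's inverse-square contribution:
A: 224 × (2.70/23.0)² = 3.087 mR/h
B: 241 × (1.70/6.88)² = 14.71 mR/h
C: 15.3 × (0.411/4.30)² = 0.1398 mR/h
Total = 3.087 + 14.71 + 0.1398 = 17.94 mR/h.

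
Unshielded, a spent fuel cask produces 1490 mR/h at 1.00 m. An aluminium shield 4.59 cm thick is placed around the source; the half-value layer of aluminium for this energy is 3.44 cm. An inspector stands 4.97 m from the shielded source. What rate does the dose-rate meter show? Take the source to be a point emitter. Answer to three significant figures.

23.9 mR/h

Distance alone: (1.00/4.97)² = 0.04048, so 1490 × 0.04048 = 60.32 mR/h.
Shield: 4.59/3.44 = 1.334 half-value layers → attenuation 2^(−1.334) = 0.3967.
Combined: 60.32 × 0.3967 = 23.93 mR/h.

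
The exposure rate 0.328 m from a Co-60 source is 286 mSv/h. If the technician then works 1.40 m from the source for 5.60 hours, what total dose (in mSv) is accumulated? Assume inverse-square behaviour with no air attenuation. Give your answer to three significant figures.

Using I₁d₁² = I₂d₂², rate at 1.40 m:
286 × (0.328/1.40)² = 286 × 0.05489 = 15.70 mSv/h.
Dose = rate × time = 15.70 mSv/h × 5.600 h = 87.92 mSv.

87.9 mSv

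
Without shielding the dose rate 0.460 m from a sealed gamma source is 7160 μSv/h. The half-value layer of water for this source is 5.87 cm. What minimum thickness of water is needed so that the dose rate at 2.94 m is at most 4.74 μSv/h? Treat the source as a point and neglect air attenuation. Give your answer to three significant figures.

At 2.94 m, distance alone gives 7160 × (0.460/2.94)² = 7160 × 0.02448 = 175.3 μSv/h.
Further attenuation needed: 175.3/4.74 = 36.98.
n = log₂(36.98) = 5.209 half-value layers.
Thickness = 5.209 × 5.87 cm = 30.58 cm.

30.6 cm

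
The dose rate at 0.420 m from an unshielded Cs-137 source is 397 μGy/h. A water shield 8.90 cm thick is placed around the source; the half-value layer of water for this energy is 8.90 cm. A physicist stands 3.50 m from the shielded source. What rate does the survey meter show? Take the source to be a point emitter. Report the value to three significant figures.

2.86 μGy/h

Distance alone: (0.420/3.50)² = 0.01440, so 397 × 0.01440 = 5.717 μGy/h.
Shield: 8.90/8.90 = 1.000 half-value layers → attenuation 2^(−1.000) = 0.5000.
Combined: 5.717 × 0.5000 = 2.858 μGy/h.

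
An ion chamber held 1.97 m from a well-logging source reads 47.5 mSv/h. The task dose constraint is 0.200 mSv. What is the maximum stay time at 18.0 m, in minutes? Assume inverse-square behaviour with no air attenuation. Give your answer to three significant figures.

Intensity scales as (d₁/d₂)², so rate at 18.0 m:
(1.97/18.0)² = 0.01198, so 47.5 × 0.01198 = 0.5690 mSv/h.
Stay time = 0.200 mSv ÷ 0.5690 mSv/h = 0.3515 h = 21.09 min.

21.1 min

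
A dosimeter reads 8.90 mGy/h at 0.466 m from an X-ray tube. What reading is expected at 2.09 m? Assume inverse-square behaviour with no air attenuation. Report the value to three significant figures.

Using I₁d₁² = I₂d₂², the rate at 2.09 m is
8.90 × (0.466/2.09)² = 8.90 × 0.04971 = 0.4424 mGy/h.

0.442 mGy/h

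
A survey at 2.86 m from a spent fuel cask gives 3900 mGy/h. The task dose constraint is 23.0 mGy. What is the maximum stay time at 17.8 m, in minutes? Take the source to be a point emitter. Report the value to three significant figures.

13.7 min

Using I₁d₁² = I₂d₂², rate at 17.8 m:
(2.86/17.8)² = 0.02582, so 3900 × 0.02582 = 100.7 mGy/h.
Stay time = 23.0 mGy ÷ 100.7 mGy/h = 0.2284 h = 13.70 min.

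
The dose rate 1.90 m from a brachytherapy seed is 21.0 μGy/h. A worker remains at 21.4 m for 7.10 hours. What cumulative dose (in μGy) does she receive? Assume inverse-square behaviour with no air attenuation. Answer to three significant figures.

1.18 μGy

Using I₁d₁² = I₂d₂², rate at 21.4 m:
(1.90/21.4)² = 0.007883, so 21.0 × 0.007883 = 0.1655 μGy/h.
Dose = rate × time = 0.1655 μGy/h × 7.100 h = 1.175 μGy.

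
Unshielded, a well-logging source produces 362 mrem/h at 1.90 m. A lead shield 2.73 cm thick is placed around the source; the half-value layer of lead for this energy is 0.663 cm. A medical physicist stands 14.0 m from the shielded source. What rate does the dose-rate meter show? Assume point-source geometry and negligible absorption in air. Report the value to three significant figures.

0.384 mrem/h

Distance alone: 362 × (1.90/14.0)² = 362 × 0.01842 = 6.668 mrem/h.
Shield: 2.73/0.663 = 4.118 half-value layers → attenuation 2^(−4.118) = 0.05759.
Combined: 6.668 × 0.05759 = 0.3840 mrem/h.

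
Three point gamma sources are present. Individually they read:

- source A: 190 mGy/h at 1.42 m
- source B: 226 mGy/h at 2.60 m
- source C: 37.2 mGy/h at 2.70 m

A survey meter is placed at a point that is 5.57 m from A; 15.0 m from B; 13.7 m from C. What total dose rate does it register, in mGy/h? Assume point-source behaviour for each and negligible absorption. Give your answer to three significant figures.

By superposition, sum each source's inverse-square contribution:
A: 190 × (1.42/5.57)² = 12.35 mGy/h
B: 226 × (2.60/15.0)² = 6.790 mGy/h
C: 37.2 × (2.70/13.7)² = 1.445 mGy/h
Total = 12.35 + 6.790 + 1.445 = 20.59 mGy/h.

20.6 mGy/h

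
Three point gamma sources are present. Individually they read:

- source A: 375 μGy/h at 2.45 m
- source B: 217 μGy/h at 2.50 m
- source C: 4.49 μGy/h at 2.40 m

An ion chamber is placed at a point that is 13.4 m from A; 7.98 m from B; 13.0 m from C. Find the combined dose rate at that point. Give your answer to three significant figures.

By superposition, sum each source's inverse-square contribution:
A: 375 × (2.45/13.4)² = 12.54 μGy/h
B: 217 × (2.50/7.98)² = 21.30 μGy/h
C: 4.49 × (2.40/13.0)² = 0.1530 μGy/h
Total = 12.54 + 21.30 + 0.1530 = 33.99 μGy/h.

34.0 μGy/h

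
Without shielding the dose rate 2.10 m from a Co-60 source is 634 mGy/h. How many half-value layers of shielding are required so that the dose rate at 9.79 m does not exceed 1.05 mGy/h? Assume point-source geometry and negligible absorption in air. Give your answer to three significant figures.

At 9.79 m, distance alone gives (2.10/9.79)² = 0.04601, so 634 × 0.04601 = 29.17 mGy/h.
Further attenuation needed: 29.17/1.05 = 27.78.
n = log₂(27.78) = 4.796 half-value layers.

4.80 half-value layers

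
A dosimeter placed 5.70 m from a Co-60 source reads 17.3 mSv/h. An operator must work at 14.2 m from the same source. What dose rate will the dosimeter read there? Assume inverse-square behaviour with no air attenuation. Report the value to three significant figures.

By the inverse-square law, scaling from 5.70 m to 14.2 m:
17.3 × (5.70/14.2)² = 17.3 × 0.1611 = 2.787 mSv/h.

2.79 mSv/h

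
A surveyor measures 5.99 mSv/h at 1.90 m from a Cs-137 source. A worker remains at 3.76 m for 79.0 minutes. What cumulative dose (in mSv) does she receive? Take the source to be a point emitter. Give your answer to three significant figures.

Since intensity falls as 1/r², rate at 3.76 m:
5.99 × (1.90/3.76)² = 5.99 × 0.2553 = 1.529 mSv/h.
Dose = rate × time = 1.529 mSv/h × 1.317 h = 2.014 mSv.

2.01 mSv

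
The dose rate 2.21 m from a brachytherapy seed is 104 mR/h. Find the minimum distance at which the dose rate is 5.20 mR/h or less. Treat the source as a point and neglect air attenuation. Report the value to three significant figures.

9.88 m

Since intensity falls as 1/r², d₂ = d₁·√(I₁/I₂).
I₁/I₂ = 104/5.20 = 20.00, so d₂ = 2.21 × √20.00 = 9.883 m.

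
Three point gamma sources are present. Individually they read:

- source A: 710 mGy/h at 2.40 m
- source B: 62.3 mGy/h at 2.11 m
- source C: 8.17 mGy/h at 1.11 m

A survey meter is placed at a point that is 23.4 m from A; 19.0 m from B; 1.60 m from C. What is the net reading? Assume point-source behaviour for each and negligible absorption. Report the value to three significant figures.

12.2 mGy/h

By superposition, sum each source's inverse-square contribution:
A: 710 × (2.40/23.4)² = 7.469 mGy/h
B: 62.3 × (2.11/19.0)² = 0.7683 mGy/h
C: 8.17 × (1.11/1.60)² = 3.932 mGy/h
Total = 7.469 + 0.7683 + 3.932 = 12.17 mGy/h.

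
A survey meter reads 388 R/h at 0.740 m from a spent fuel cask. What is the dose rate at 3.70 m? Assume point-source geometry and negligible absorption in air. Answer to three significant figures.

By the inverse-square law, the rate at 3.70 m is
388 × (0.740/3.70)² = 388 × 0.04000 = 15.52 R/h.

15.5 R/h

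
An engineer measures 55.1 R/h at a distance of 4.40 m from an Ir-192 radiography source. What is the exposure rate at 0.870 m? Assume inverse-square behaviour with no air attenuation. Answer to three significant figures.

Applying the 1/r² law, the rate at 0.870 m is
55.1 × (4.40/0.870)² = 55.1 × 25.58 = 1409 R/h.

1410 R/h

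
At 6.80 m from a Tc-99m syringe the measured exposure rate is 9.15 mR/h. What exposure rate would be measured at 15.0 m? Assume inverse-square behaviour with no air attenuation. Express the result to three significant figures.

1.88 mR/h

By the inverse-square law, scaling from 6.80 m to 15.0 m:
(6.80/15.0)² = 0.2055, so 9.15 × 0.2055 = 1.880 mR/h.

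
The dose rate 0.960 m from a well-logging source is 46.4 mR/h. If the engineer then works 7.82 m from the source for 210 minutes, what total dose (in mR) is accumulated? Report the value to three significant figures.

2.45 mR

Intensity scales as (d₁/d₂)², so rate at 7.82 m:
(0.960/7.82)² = 0.01507, so 46.4 × 0.01507 = 0.6992 mR/h.
Dose = rate × time = 0.6992 mR/h × 3.500 h = 2.447 mR.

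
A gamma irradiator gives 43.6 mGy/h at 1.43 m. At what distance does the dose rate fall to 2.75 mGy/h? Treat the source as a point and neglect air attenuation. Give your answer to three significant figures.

5.69 m

Applying the 1/r² law, d₂ = d₁·√(I₁/I₂).
I₁/I₂ = 43.6/2.75 = 15.85, so d₂ = 1.43 × √15.85 = 5.693 m.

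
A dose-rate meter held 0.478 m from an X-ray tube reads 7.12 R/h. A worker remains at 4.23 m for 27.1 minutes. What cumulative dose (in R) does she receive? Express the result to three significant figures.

0.0411 R

Intensity scales as (d₁/d₂)², so rate at 4.23 m:
7.12 × (0.478/4.23)² = 7.12 × 0.01277 = 0.09092 R/h.
Dose = rate × time = 0.09092 R/h × 0.4517 h = 0.04107 R.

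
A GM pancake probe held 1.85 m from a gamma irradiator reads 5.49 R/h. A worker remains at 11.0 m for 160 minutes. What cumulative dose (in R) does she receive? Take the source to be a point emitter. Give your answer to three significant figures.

By the inverse-square law, rate at 11.0 m:
5.49 × (1.85/11.0)² = 5.49 × 0.02829 = 0.1553 R/h.
Dose = rate × time = 0.1553 R/h × 2.667 h = 0.4142 R.

0.414 R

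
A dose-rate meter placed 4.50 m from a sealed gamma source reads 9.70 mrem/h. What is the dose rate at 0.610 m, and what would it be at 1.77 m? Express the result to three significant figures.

528 mrem/h; 62.7 mrem/h

Using I₁d₁² = I₂d₂²,
At 0.610 m: 9.70 × (4.50/0.610)² = 9.70 × 54.42 = 527.9 mrem/h
At 1.77 m: (0.610/1.77)² = 0.1188, so 527.9 × 0.1188 = 62.71 mrem/h.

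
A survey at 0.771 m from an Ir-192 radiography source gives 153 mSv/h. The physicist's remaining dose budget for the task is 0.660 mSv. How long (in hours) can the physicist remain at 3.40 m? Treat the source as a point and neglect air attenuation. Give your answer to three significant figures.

0.0839 h

Intensity scales as (d₁/d₂)², so rate at 3.40 m:
153 × (0.771/3.40)² = 153 × 0.05142 = 7.867 mSv/h.
Stay time = 0.660 mSv ÷ 7.867 mSv/h = 0.08389 h.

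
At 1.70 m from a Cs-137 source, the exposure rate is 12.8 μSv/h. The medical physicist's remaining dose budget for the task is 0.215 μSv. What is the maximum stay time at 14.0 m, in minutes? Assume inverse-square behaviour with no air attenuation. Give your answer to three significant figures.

68.3 min

Intensity scales as (d₁/d₂)², so rate at 14.0 m:
12.8 × (1.70/14.0)² = 12.8 × 0.01474 = 0.1887 μSv/h.
Stay time = 0.215 μSv ÷ 0.1887 μSv/h = 1.139 h = 68.34 min.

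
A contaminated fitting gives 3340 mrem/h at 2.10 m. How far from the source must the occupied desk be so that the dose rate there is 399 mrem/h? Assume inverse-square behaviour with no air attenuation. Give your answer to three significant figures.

6.08 m

Applying the 1/r² law, d₂ = d₁·√(I₁/I₂).
I₁/I₂ = 3340/399 = 8.371, so d₂ = 2.10 × √8.371 = 6.076 m.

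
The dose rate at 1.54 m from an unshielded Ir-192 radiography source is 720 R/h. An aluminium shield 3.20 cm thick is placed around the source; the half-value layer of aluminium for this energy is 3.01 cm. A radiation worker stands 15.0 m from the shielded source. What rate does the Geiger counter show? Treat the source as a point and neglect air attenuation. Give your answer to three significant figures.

3.63 R/h

Distance alone: 720 × (1.54/15.0)² = 720 × 0.01054 = 7.589 R/h.
Shield: 3.20/3.01 = 1.063 half-value layers → attenuation 2^(−1.063) = 0.4786.
Combined: 7.589 × 0.4786 = 3.632 R/h.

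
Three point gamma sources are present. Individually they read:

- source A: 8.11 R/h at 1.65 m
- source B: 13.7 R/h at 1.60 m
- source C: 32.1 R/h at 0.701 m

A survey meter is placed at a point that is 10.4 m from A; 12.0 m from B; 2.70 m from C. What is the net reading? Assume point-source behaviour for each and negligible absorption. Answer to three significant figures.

2.61 R/h

Each source contributes Iᵢ·(dᵢ/rᵢ)²; contributions add.
A: 8.11 × (1.65/10.4)² = 0.2041 R/h
B: 13.7 × (1.60/12.0)² = 0.2436 R/h
C: 32.1 × (0.701/2.70)² = 2.164 R/h
Total = 0.2041 + 0.2436 + 2.164 = 2.612 R/h.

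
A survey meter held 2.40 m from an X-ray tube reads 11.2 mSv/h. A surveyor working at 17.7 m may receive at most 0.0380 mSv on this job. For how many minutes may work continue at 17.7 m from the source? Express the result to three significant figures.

Applying the 1/r² law, rate at 17.7 m:
(2.40/17.7)² = 0.01839, so 11.2 × 0.01839 = 0.2060 mSv/h.
Stay time = 0.0380 mSv ÷ 0.2060 mSv/h = 0.1845 h = 11.07 min.

11.1 min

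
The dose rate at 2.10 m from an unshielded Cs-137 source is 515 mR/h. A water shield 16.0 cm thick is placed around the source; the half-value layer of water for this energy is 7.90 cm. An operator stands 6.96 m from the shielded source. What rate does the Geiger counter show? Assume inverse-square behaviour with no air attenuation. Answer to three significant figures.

Distance alone: (2.10/6.96)² = 0.09104, so 515 × 0.09104 = 46.89 mR/h.
Shield: 16.0/7.90 = 2.025 half-value layers → attenuation 2^(−2.025) = 0.2457.
Combined: 46.89 × 0.2457 = 11.52 mR/h.

11.5 mR/h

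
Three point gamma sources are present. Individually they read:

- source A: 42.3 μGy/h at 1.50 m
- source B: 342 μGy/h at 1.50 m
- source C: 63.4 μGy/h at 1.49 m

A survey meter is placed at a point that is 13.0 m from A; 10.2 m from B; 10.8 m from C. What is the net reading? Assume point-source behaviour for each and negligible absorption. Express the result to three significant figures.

By superposition, sum each source's inverse-square contribution:
A: 42.3 × (1.50/13.0)² = 0.5632 μGy/h
B: 342 × (1.50/10.2)² = 7.396 μGy/h
C: 63.4 × (1.49/10.8)² = 1.207 μGy/h
Total = 0.5632 + 7.396 + 1.207 = 9.166 μGy/h.

9.17 μGy/h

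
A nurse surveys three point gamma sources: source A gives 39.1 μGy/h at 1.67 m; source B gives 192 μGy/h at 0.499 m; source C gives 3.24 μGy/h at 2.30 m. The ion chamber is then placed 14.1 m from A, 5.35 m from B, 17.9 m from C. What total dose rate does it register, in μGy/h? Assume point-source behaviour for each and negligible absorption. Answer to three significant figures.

2.27 μGy/h

Each source contributes Iᵢ·(dᵢ/rᵢ)²; contributions add.
A: 39.1 × (1.67/14.1)² = 0.5485 μGy/h
B: 192 × (0.499/5.35)² = 1.670 μGy/h
C: 3.24 × (2.30/17.9)² = 0.05349 μGy/h
Total = 0.5485 + 1.670 + 0.05349 = 2.272 μGy/h.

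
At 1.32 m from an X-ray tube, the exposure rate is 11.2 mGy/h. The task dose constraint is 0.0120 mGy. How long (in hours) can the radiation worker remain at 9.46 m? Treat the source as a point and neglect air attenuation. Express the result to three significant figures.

0.0550 h

Applying the 1/r² law, rate at 9.46 m:
(1.32/9.46)² = 0.01947, so 11.2 × 0.01947 = 0.2181 mGy/h.
Stay time = 0.0120 mGy ÷ 0.2181 mGy/h = 0.05502 h.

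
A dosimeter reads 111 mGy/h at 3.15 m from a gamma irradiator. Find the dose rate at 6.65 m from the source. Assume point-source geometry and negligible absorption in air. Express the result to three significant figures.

Since intensity falls as 1/r², the rate at 6.65 m is
111 × (3.15/6.65)² = 111 × 0.2244 = 24.91 mGy/h.

24.9 mGy/h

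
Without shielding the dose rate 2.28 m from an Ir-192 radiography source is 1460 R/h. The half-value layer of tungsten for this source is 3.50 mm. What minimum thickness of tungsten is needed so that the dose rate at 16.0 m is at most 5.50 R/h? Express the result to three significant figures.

At 16.0 m, distance alone gives 1460 × (2.28/16.0)² = 1460 × 0.02031 = 29.65 R/h.
Further attenuation needed: 29.65/5.50 = 5.391.
n = log₂(5.391) = 2.431 half-value layers.
Thickness = 2.431 × 3.50 mm = 8.508 mm.

8.51 mm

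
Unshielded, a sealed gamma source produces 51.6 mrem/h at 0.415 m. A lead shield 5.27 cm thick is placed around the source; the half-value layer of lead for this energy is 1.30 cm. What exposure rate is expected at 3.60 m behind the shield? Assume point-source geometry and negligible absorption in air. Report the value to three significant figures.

0.0413 mrem/h

Distance alone: (0.415/3.60)² = 0.01329, so 51.6 × 0.01329 = 0.6858 mrem/h.
Shield: 5.27/1.30 = 4.054 half-value layers → attenuation 2^(−4.054) = 0.06020.
Combined: 0.6858 × 0.06020 = 0.04129 mrem/h.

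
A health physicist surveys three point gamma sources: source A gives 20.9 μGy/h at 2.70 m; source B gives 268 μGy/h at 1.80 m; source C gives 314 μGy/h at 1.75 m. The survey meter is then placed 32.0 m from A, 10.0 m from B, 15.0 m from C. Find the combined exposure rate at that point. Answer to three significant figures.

13.1 μGy/h

By superposition, sum each source's inverse-square contribution:
A: 20.9 × (2.70/32.0)² = 0.1488 μGy/h
B: 268 × (1.80/10.0)² = 8.683 μGy/h
C: 314 × (1.75/15.0)² = 4.274 μGy/h
Total = 0.1488 + 8.683 + 4.274 = 13.11 μGy/h.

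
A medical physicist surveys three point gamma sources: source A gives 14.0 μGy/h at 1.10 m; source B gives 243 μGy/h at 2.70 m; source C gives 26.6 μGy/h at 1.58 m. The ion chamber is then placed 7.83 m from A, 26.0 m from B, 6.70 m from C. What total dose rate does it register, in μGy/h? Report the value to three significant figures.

By superposition, sum each source's inverse-square contribution:
A: 14.0 × (1.10/7.83)² = 0.2763 μGy/h
B: 243 × (2.70/26.0)² = 2.621 μGy/h
C: 26.6 × (1.58/6.70)² = 1.479 μGy/h
Total = 0.2763 + 2.621 + 1.479 = 4.376 μGy/h.

4.38 μGy/h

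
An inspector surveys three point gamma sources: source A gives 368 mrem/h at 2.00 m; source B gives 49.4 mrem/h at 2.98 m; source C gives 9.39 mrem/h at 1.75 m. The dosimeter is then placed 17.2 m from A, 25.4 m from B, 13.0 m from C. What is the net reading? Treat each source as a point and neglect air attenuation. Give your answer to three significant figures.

Each source contributes Iᵢ·(dᵢ/rᵢ)²; contributions add.
A: 368 × (2.00/17.2)² = 4.976 mrem/h
B: 49.4 × (2.98/25.4)² = 0.6800 mrem/h
C: 9.39 × (1.75/13.0)² = 0.1702 mrem/h
Total = 4.976 + 0.6800 + 0.1702 = 5.826 mrem/h.

5.83 mrem/h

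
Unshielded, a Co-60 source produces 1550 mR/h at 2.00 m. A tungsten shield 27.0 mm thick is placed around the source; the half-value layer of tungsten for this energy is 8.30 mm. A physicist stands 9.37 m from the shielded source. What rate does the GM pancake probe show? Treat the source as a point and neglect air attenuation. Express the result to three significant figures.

7.41 mR/h

Distance alone: (2.00/9.37)² = 0.04556, so 1550 × 0.04556 = 70.62 mR/h.
Shield: 27.0/8.30 = 3.253 half-value layers → attenuation 2^(−3.253) = 0.1049.
Combined: 70.62 × 0.1049 = 7.408 mR/h.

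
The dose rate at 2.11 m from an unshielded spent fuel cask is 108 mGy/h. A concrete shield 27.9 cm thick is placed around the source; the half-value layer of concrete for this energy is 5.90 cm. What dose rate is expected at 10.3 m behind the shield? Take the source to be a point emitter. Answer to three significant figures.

0.171 mGy/h

Distance alone: 108 × (2.11/10.3)² = 108 × 0.04197 = 4.533 mGy/h.
Shield: 27.9/5.90 = 4.729 half-value layers → attenuation 2^(−4.729) = 0.03771.
Combined: 4.533 × 0.03771 = 0.1709 mGy/h.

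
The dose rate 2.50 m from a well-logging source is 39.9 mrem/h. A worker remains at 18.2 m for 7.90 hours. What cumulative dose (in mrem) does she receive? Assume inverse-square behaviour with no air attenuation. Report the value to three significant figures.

Intensity scales as (d₁/d₂)², so rate at 18.2 m:
(2.50/18.2)² = 0.01887, so 39.9 × 0.01887 = 0.7529 mrem/h.
Dose = rate × time = 0.7529 mrem/h × 7.900 h = 5.948 mrem.

5.95 mrem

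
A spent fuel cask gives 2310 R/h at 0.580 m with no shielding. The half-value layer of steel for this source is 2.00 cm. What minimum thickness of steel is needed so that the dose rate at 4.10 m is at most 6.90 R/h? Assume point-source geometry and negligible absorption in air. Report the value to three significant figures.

5.49 cm

At 4.10 m, distance alone gives (0.580/4.10)² = 0.02001, so 2310 × 0.02001 = 46.22 R/h.
Further attenuation needed: 46.22/6.90 = 6.699.
n = log₂(6.699) = 2.744 half-value layers.
Thickness = 2.744 × 2.00 cm = 5.488 cm.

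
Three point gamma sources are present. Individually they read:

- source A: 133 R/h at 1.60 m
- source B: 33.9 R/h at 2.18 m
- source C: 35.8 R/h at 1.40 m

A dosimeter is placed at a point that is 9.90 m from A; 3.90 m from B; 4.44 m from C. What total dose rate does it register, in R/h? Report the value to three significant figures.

Each source contributes Iᵢ·(dᵢ/rᵢ)²; contributions add.
A: 133 × (1.60/9.90)² = 3.474 R/h
B: 33.9 × (2.18/3.90)² = 10.59 R/h
C: 35.8 × (1.40/4.44)² = 3.559 R/h
Total = 3.474 + 10.59 + 3.559 = 17.62 R/h.

17.6 R/h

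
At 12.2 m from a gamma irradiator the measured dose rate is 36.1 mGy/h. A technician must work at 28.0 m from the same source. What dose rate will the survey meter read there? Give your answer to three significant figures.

Since intensity falls as 1/r², scaling from 12.2 m to 28.0 m:
(12.2/28.0)² = 0.1898, so 36.1 × 0.1898 = 6.852 mGy/h.

6.85 mGy/h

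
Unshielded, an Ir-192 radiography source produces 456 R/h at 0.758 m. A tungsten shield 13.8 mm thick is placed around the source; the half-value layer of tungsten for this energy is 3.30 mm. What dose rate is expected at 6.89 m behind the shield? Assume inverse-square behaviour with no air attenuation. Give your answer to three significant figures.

Distance alone: (0.758/6.89)² = 0.01210, so 456 × 0.01210 = 5.518 R/h.
Shield: 13.8/3.30 = 4.182 half-value layers → attenuation 2^(−4.182) = 0.05509.
Combined: 5.518 × 0.05509 = 0.3040 R/h.

0.304 R/h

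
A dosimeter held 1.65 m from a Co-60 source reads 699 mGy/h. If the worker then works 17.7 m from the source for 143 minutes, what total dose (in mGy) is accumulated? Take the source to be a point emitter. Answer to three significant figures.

14.5 mGy

Since intensity falls as 1/r², rate at 17.7 m:
(1.65/17.7)² = 0.008690, so 699 × 0.008690 = 6.074 mGy/h.
Dose = rate × time = 6.074 mGy/h × 2.383 h = 14.47 mGy.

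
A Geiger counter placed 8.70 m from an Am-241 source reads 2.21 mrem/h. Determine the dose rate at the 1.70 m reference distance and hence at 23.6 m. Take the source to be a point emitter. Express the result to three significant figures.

Since intensity falls as 1/r²,
At 1.70 m: (8.70/1.70)² = 26.19, so 2.21 × 26.19 = 57.88 mrem/h
At 23.6 m: 57.88 × (1.70/23.6)² = 57.88 × 0.005189 = 0.3003 mrem/h.

57.9 mrem/h; 0.300 mrem/h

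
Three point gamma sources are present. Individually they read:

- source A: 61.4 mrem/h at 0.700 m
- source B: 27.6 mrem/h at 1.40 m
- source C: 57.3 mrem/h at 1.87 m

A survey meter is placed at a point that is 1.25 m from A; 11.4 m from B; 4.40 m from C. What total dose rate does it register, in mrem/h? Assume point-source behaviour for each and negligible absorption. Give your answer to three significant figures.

30.0 mrem/h

Each source contributes Iᵢ·(dᵢ/rᵢ)²; contributions add.
A: 61.4 × (0.700/1.25)² = 19.26 mrem/h
B: 27.6 × (1.40/11.4)² = 0.4163 mrem/h
C: 57.3 × (1.87/4.40)² = 10.35 mrem/h
Total = 19.26 + 0.4163 + 10.35 = 30.03 mrem/h.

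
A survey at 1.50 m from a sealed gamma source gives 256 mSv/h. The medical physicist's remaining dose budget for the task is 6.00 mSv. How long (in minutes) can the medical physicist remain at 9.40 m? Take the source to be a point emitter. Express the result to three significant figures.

55.2 min

By the inverse-square law, rate at 9.40 m:
(1.50/9.40)² = 0.02546, so 256 × 0.02546 = 6.518 mSv/h.
Stay time = 6.00 mSv ÷ 6.518 mSv/h = 0.9205 h = 55.23 min.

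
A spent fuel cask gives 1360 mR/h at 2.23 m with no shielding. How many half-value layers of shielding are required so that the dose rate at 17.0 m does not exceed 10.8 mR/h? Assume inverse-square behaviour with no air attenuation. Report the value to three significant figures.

1.12 half-value layers

At 17.0 m, distance alone gives (2.23/17.0)² = 0.01721, so 1360 × 0.01721 = 23.41 mR/h.
Further attenuation needed: 23.41/10.8 = 2.168.
n = log₂(2.168) = 1.116 half-value layers.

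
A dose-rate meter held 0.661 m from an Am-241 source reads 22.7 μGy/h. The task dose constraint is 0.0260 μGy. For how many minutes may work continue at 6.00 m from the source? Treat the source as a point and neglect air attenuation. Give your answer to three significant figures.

5.66 min

By the inverse-square law, rate at 6.00 m:
22.7 × (0.661/6.00)² = 22.7 × 0.01214 = 0.2756 μGy/h.
Stay time = 0.0260 μGy ÷ 0.2756 μGy/h = 0.09434 h = 5.660 min.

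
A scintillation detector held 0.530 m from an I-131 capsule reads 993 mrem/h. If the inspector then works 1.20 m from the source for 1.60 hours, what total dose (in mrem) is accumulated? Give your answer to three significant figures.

310 mrem

By the inverse-square law, rate at 1.20 m:
993 × (0.530/1.20)² = 993 × 0.1951 = 193.7 mrem/h.
Dose = rate × time = 193.7 mrem/h × 1.600 h = 309.9 mrem.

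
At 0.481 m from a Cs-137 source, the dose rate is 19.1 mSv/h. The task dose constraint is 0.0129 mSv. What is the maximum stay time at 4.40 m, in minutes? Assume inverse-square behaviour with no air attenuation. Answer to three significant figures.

Since intensity falls as 1/r², rate at 4.40 m:
(0.481/4.40)² = 0.01195, so 19.1 × 0.01195 = 0.2282 mSv/h.
Stay time = 0.0129 mSv ÷ 0.2282 mSv/h = 0.05653 h = 3.392 min.

3.39 min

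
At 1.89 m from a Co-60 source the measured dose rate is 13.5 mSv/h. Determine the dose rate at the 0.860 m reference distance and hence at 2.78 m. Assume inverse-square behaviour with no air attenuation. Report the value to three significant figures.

65.2 mSv/h; 6.24 mSv/h

Using I₁d₁² = I₂d₂²,
At 0.860 m: 13.5 × (1.89/0.860)² = 13.5 × 4.830 = 65.20 mSv/h
At 2.78 m: 65.20 × (0.860/2.78)² = 65.20 × 0.09570 = 6.240 mSv/h.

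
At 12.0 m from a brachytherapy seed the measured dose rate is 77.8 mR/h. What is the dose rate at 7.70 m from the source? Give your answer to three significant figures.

189 mR/h

Intensity scales as (d₁/d₂)², so scaling from 12.0 m to 7.70 m:
77.8 × (12.0/7.70)² = 77.8 × 2.429 = 189.0 mR/h.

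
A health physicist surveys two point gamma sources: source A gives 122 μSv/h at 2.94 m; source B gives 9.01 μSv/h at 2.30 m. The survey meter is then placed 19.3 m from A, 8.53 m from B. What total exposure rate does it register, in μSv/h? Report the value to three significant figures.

By superposition, sum each source's inverse-square contribution:
A: 122 × (2.94/19.3)² = 2.831 μSv/h
B: 9.01 × (2.30/8.53)² = 0.6551 μSv/h
Total = 2.831 + 0.6551 = 3.486 μSv/h.

3.49 μSv/h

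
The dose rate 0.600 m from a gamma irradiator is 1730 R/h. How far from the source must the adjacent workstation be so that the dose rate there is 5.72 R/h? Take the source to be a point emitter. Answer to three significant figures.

10.4 m

Using I₁d₁² = I₂d₂², d₂ = d₁·√(I₁/I₂).
I₁/I₂ = 1730/5.72 = 302.4, so d₂ = 0.600 × √302.4 = 10.43 m.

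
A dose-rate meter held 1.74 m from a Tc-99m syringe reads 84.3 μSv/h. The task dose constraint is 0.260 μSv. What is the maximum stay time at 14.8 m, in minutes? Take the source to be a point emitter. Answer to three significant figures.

By the inverse-square law, rate at 14.8 m:
(1.74/14.8)² = 0.01382, so 84.3 × 0.01382 = 1.165 μSv/h.
Stay time = 0.260 μSv ÷ 1.165 μSv/h = 0.2232 h = 13.39 min.

13.4 min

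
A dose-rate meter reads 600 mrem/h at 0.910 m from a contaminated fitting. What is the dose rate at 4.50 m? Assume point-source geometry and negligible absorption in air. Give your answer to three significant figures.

Applying the 1/r² law, the rate at 4.50 m is
(0.910/4.50)² = 0.04089, so 600 × 0.04089 = 24.53 mrem/h.

24.5 mrem/h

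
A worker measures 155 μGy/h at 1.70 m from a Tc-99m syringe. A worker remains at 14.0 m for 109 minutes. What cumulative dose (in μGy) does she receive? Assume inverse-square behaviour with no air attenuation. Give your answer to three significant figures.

4.15 μGy

Applying the 1/r² law, rate at 14.0 m:
(1.70/14.0)² = 0.01474, so 155 × 0.01474 = 2.285 μGy/h.
Dose = rate × time = 2.285 μGy/h × 1.817 h = 4.152 μGy.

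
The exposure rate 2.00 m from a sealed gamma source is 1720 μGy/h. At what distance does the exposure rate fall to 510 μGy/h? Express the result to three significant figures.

3.67 m

By the inverse-square law, d₂ = d₁·√(I₁/I₂).
I₁/I₂ = 1720/510 = 3.373, so d₂ = 2.00 × √3.373 = 3.673 m.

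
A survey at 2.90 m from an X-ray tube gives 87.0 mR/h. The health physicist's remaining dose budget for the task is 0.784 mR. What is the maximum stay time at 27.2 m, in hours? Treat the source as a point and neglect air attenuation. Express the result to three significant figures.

Applying the 1/r² law, rate at 27.2 m:
87.0 × (2.90/27.2)² = 87.0 × 0.01137 = 0.9892 mR/h.
Stay time = 0.784 mR ÷ 0.9892 mR/h = 0.7926 h.

0.793 h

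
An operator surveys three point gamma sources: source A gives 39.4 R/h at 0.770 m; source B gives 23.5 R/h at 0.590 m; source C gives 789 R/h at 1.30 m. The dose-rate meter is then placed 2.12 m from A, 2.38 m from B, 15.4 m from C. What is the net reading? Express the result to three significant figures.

By superposition, sum each source's inverse-square contribution:
A: 39.4 × (0.770/2.12)² = 5.198 R/h
B: 23.5 × (0.590/2.38)² = 1.444 R/h
C: 789 × (1.30/15.4)² = 5.622 R/h
Total = 5.198 + 1.444 + 5.622 = 12.26 R/h.

12.3 R/h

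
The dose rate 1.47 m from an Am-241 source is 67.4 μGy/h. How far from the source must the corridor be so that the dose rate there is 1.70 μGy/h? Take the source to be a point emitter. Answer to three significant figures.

By the inverse-square law, d₂ = d₁·√(I₁/I₂).
I₁/I₂ = 67.4/1.70 = 39.65, so d₂ = 1.47 × √39.65 = 9.256 m.

9.26 m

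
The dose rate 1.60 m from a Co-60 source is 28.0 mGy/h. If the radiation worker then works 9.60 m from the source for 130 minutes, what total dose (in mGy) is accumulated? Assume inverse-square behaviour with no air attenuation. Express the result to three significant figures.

1.69 mGy

Since intensity falls as 1/r², rate at 9.60 m:
28.0 × (1.60/9.60)² = 28.0 × 0.02778 = 0.7778 mGy/h.
Dose = rate × time = 0.7778 mGy/h × 2.167 h = 1.685 mGy.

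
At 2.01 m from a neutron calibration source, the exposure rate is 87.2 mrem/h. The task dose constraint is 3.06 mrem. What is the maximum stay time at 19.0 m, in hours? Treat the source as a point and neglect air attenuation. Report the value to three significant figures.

Using I₁d₁² = I₂d₂², rate at 19.0 m:
87.2 × (2.01/19.0)² = 87.2 × 0.01119 = 0.9758 mrem/h.
Stay time = 3.06 mrem ÷ 0.9758 mrem/h = 3.136 h.

3.14 h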